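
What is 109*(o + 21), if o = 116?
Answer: 14933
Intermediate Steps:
109*(o + 21) = 109*(116 + 21) = 109*137 = 14933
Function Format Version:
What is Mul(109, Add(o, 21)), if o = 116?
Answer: 14933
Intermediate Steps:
Mul(109, Add(o, 21)) = Mul(109, Add(116, 21)) = Mul(109, 137) = 14933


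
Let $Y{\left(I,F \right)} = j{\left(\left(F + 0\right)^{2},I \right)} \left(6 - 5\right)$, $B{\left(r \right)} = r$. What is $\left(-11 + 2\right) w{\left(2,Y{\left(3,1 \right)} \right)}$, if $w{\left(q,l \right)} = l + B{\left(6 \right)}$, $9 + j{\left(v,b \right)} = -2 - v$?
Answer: $54$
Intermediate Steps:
$j{\left(v,b \right)} = -11 - v$ ($j{\left(v,b \right)} = -9 - \left(2 + v\right) = -11 - v$)
$Y{\left(I,F \right)} = -11 - F^{2}$ ($Y{\left(I,F \right)} = \left(-11 - \left(F + 0\right)^{2}\right) \left(6 - 5\right) = \left(-11 - F^{2}\right) 1 = -11 - F^{2}$)
$w{\left(q,l \right)} = 6 + l$ ($w{\left(q,l \right)} = l + 6 = 6 + l$)
$\left(-11 + 2\right) w{\left(2,Y{\left(3,1 \right)} \right)} = \left(-11 + 2\right) \left(6 - 12\right) = - 9 \left(6 - 12\right) = \left(-9\right) \left(-6\right) = 54$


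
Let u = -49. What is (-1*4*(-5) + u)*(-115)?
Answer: 3335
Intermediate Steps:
(-1*4*(-5) + u)*(-115) = (-1*4*(-5) - 49)*(-115) = (-4*(-5) - 49)*(-115) = (20 - 49)*(-115) = -29*(-115) = 3335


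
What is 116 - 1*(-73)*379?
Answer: 27783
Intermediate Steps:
116 - 1*(-73)*379 = 116 + 73*379 = 116 + 27667 = 27783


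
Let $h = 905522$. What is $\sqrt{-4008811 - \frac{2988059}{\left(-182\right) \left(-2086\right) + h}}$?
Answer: $\frac{3 i \sqrt{735693951680497678}}{1285174} \approx 2002.2 i$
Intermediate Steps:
$\sqrt{-4008811 - \frac{2988059}{\left(-182\right) \left(-2086\right) + h}} = \sqrt{-4008811 - \frac{2988059}{\left(-182\right) \left(-2086\right) + 905522}} = \sqrt{-4008811 - \frac{2988059}{379652 + 905522}} = \sqrt{-4008811 - \frac{2988059}{1285174}} = \sqrt{- \frac{5152022656173}{1285174}} = \frac{3 i \sqrt{735693951680497678}}{1285174}$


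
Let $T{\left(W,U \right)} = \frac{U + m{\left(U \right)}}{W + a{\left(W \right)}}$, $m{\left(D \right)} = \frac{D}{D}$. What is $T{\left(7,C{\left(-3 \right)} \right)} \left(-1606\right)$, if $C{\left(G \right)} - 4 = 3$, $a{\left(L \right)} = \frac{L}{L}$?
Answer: $-1606$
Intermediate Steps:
$a{\left(L \right)} = 1$
$m{\left(D \right)} = 1$
$C{\left(G \right)} = 7$ ($C{\left(G \right)} = 4 + 3 = 7$)
$T{\left(W,U \right)} = \frac{1 + U}{1 + W}$ ($T{\left(W,U \right)} = \frac{U + 1}{W + 1} = \frac{1 + U}{1 + W}$)
$T{\left(7,C{\left(-3 \right)} \right)} \left(-1606\right) = \frac{1 + 7}{1 + 7} \left(-1606\right) = \frac{1}{8} \cdot 8 \left(-1606\right) = 1 \left(-1606\right) = -1606$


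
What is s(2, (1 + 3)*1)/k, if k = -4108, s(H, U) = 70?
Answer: -35/2054 ≈ -0.017040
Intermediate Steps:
s(2, (1 + 3)*1)/k = 70/(-4108) = 70*(-1/4108) = -35/2054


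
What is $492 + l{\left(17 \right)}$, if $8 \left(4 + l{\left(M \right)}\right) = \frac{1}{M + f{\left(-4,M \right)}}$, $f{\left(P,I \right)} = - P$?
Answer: $\frac{81985}{168} \approx 488.01$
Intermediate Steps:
$l{\left(M \right)} = -4 + \frac{1}{8 \left(4 + M\right)}$ ($l{\left(M \right)} = -4 + \frac{1}{8 \left(M - -4\right)} = -4 + \frac{1}{8 \left(M + 4\right)} = -4 + \frac{1}{8 \left(4 + M\right)}$)
$492 + l{\left(17 \right)} = 492 + \frac{-127 - 544}{8 \left(4 + 17\right)} = 492 + \frac{-127 - 544}{8 \cdot 21} = 492 + \frac{1}{8} \cdot \frac{1}{21} \left(-671\right) = 492 - \frac{671}{168} = \frac{81985}{168}$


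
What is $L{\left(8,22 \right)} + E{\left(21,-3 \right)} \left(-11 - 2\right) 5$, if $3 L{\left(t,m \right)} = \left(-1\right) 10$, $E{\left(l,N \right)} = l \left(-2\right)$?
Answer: $\frac{8180}{3} \approx 2726.7$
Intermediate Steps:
$E{\left(l,N \right)} = - 2 l$
$L{\left(t,m \right)} = - \frac{10}{3}$ ($L{\left(t,m \right)} = \frac{\left(-1\right) 10}{3} = \frac{1}{3} \left(-10\right) = - \frac{10}{3}$)
$L{\left(8,22 \right)} + E{\left(21,-3 \right)} \left(-11 - 2\right) 5 = - \frac{10}{3} + \left(-2\right) 21 \left(-11 - 2\right) 5 = - \frac{10}{3} - 42 \left(\left(-13\right) 5\right) = - \frac{10}{3} - -2730 = - \frac{10}{3} + 2730 = \frac{8180}{3}$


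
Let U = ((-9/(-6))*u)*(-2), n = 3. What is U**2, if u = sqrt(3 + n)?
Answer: 54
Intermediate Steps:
u = sqrt(6) (u = sqrt(3 + 3) = sqrt(6) ≈ 2.4495)
U = -3*sqrt(6) (U = ((-9/(-6))*sqrt(6))*(-2) = ((-9*(-1/6))*sqrt(6))*(-2) = (3*sqrt(6)/2)*(-2) = -3*sqrt(6) ≈ -7.3485)
U**2 = (-3*sqrt(6))**2 = 54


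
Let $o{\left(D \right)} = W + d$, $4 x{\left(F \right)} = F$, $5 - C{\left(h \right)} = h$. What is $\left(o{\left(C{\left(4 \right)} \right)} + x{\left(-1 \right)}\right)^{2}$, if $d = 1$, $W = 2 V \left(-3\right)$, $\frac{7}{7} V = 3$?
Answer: $\frac{4761}{16} \approx 297.56$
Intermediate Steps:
$V = 3$
$C{\left(h \right)} = 5 - h$
$W = -18$ ($W = 2 \cdot 3 \left(-3\right) = 6 \left(-3\right) = -18$)
$x{\left(F \right)} = \frac{F}{4}$
$o{\left(D \right)} = -17$ ($o{\left(D \right)} = -18 + 1 = -17$)
$\left(o{\left(C{\left(4 \right)} \right)} + x{\left(-1 \right)}\right)^{2} = \left(-17 + \frac{1}{4} \left(-1\right)\right)^{2} = \left(-17 - \frac{1}{4}\right)^{2} = \left(- \frac{69}{4}\right)^{2} = \frac{4761}{16}$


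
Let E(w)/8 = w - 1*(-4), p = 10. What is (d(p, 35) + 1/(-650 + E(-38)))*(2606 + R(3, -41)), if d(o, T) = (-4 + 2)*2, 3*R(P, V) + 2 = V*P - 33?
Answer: -14128870/1383 ≈ -10216.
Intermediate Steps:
R(P, V) = -35/3 + P*V/3 (R(P, V) = -2/3 + (V*P - 33)/3 = -2/3 + (P*V - 33)/3 = -2/3 + (-33 + P*V)/3 = -2/3 + (-11 + P*V/3) = -35/3 + P*V/3)
d(o, T) = -4 (d(o, T) = -2*2 = -4)
E(w) = 32 + 8*w (E(w) = 8*(w - 1*(-4)) = 8*(w + 4) = 8*(4 + w) = 32 + 8*w)
(d(p, 35) + 1/(-650 + E(-38)))*(2606 + R(3, -41)) = (-4 + 1/(-650 + (32 + 8*(-38))))*(2606 + (-35/3 + (1/3)*3*(-41))) = (-4 + 1/(-650 + (32 - 304)))*(2606 + (-35/3 - 41)) = (-4 + 1/(-650 - 272))*(2606 - 158/3) = (-4 + 1/(-922))*(7660/3) = (-4 - 1/922)*(7660/3) = -3689/922*7660/3 = -14128870/1383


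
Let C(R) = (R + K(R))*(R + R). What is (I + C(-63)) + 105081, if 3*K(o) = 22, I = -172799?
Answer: -60704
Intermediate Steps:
K(o) = 22/3 (K(o) = (⅓)*22 = 22/3)
C(R) = 2*R*(22/3 + R) (C(R) = (R + 22/3)*(R + R) = (22/3 + R)*(2*R) = 2*R*(22/3 + R))
(I + C(-63)) + 105081 = (-172799 + (⅔)*(-63)*(22 + 3*(-63))) + 105081 = (-172799 + (⅔)*(-63)*(22 - 189)) + 105081 = (-172799 + (⅔)*(-63)*(-167)) + 105081 = (-172799 + 7014) + 105081 = -165785 + 105081 = -60704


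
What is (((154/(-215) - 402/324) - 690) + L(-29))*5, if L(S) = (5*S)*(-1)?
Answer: -6350171/2322 ≈ -2734.8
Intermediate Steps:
L(S) = -5*S
(((154/(-215) - 402/324) - 690) + L(-29))*5 = (((154/(-215) - 402/324) - 690) - 5*(-29))*5 = (((154*(-1/215) - 402*1/324) - 690) + 145)*5 = (((-154/215 - 67/54) - 690) + 145)*5 = ((-22721/11610 - 690) + 145)*5 = (-8033621/11610 + 145)*5 = -6350171/11610*5 = -6350171/2322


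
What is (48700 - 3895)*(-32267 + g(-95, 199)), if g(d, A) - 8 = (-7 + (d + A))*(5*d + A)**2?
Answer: 329622006465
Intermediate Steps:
g(d, A) = 8 + (A + 5*d)**2*(-7 + A + d) (g(d, A) = 8 + (-7 + (d + A))*(5*d + A)**2 = 8 + (-7 + (A + d))*(A + 5*d)**2 = 8 + (-7 + A + d)*(A + 5*d)**2 = 8 + (A + 5*d)**2*(-7 + A + d))
(48700 - 3895)*(-32267 + g(-95, 199)) = (48700 - 3895)*(-32267 + (8 - 7*(199 + 5*(-95))**2 + 199*(199 + 5*(-95))**2 - 95*(199 + 5*(-95))**2)) = 44805*(-32267 + (8 - 7*(199 - 475)**2 + 199*(199 - 475)**2 - 95*(199 - 475)**2)) = 44805*(-32267 + (8 - 7*(-276)**2 + 199*(-276)**2 - 95*(-276)**2)) = 44805*(-32267 + (8 - 7*76176 + 199*76176 - 95*76176)) = 44805*(-32267 + (8 - 533232 + 15159024 - 7236720)) = 44805*(-32267 + 7389080) = 44805*7356813 = 329622006465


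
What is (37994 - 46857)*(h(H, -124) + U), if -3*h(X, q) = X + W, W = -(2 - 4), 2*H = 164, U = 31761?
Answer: -281249579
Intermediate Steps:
H = 82 (H = (½)*164 = 82)
W = 2 (W = -1*(-2) = 2)
h(X, q) = -⅔ - X/3 (h(X, q) = -(X + 2)/3 = -(2 + X)/3 = -⅔ - X/3)
(37994 - 46857)*(h(H, -124) + U) = (37994 - 46857)*((-⅔ - ⅓*82) + 31761) = -8863*((-⅔ - 82/3) + 31761) = -8863*(-28 + 31761) = -8863*31733 = -281249579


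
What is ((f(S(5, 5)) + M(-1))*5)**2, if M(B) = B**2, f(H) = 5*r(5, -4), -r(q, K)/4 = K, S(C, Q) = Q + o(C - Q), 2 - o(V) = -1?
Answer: 164025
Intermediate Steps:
o(V) = 3 (o(V) = 2 - 1*(-1) = 2 + 1 = 3)
S(C, Q) = 3 + Q (S(C, Q) = Q + 3 = 3 + Q)
r(q, K) = -4*K
f(H) = 80 (f(H) = 5*(-4*(-4)) = 5*16 = 80)
((f(S(5, 5)) + M(-1))*5)**2 = ((80 + (-1)**2)*5)**2 = ((80 + 1)*5)**2 = (81*5)**2 = 405**2 = 164025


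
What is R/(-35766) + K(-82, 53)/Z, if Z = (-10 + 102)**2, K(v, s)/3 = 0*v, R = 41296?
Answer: -20648/17883 ≈ -1.1546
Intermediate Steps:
K(v, s) = 0 (K(v, s) = 3*(0*v) = 3*0 = 0)
Z = 8464 (Z = 92**2 = 8464)
R/(-35766) + K(-82, 53)/Z = 41296/(-35766) + 0/8464 = 41296*(-1/35766) + 0*(1/8464) = -20648/17883 + 0 = -20648/17883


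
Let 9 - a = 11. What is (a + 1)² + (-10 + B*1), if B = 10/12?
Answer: -49/6 ≈ -8.1667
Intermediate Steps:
a = -2 (a = 9 - 1*11 = 9 - 11 = -2)
B = ⅚ (B = 10*(1/12) = ⅚ ≈ 0.83333)
(a + 1)² + (-10 + B*1) = (-2 + 1)² + (-10 + (⅚)*1) = (-1)² + (-10 + ⅚) = 1 - 55/6 = -49/6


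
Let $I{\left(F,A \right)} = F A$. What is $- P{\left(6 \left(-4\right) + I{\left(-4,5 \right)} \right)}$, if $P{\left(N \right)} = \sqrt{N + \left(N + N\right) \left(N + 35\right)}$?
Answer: $- 2 \sqrt{187} \approx -27.35$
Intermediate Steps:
$I{\left(F,A \right)} = A F$
$P{\left(N \right)} = \sqrt{N + 2 N \left(35 + N\right)}$
$- P{\left(6 \left(-4\right) + I{\left(-4,5 \right)} \right)} = - \sqrt{\left(6 \left(-4\right) + 5 \left(-4\right)\right) \left(71 + 2 \left(6 \left(-4\right) + 5 \left(-4\right)\right)\right)} = - \sqrt{\left(-24 - 20\right) \left(71 + 2 \left(-24 - 20\right)\right)} = - \sqrt{- 44 \left(71 + 2 \left(-44\right)\right)} = - \sqrt{- 44 \left(71 - 88\right)} = - \sqrt{\left(-44\right) \left(-17\right)} = - \sqrt{748} = - 2 \sqrt{187}$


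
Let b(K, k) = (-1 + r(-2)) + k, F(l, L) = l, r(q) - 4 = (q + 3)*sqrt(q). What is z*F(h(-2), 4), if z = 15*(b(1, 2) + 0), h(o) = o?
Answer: -150 - 30*I*sqrt(2) ≈ -150.0 - 42.426*I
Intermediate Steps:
r(q) = 4 + sqrt(q)*(3 + q) (r(q) = 4 + (q + 3)*sqrt(q) = 4 + (3 + q)*sqrt(q) = 4 + sqrt(q)*(3 + q))
b(K, k) = 3 + k + I*sqrt(2) (b(K, k) = (-1 + (4 + (-2)**(3/2) + 3*sqrt(-2))) + k = (-1 + (4 - 2*I*sqrt(2) + 3*(I*sqrt(2)))) + k = (-1 + (4 - 2*I*sqrt(2) + 3*I*sqrt(2))) + k = (-1 + (4 + I*sqrt(2))) + k = (3 + I*sqrt(2)) + k = 3 + k + I*sqrt(2))
z = 75 + 15*I*sqrt(2) (z = 15*((3 + 2 + I*sqrt(2)) + 0) = 15*((5 + I*sqrt(2)) + 0) = 15*(5 + I*sqrt(2)) = 75 + 15*I*sqrt(2) ≈ 75.0 + 21.213*I)
z*F(h(-2), 4) = (75 + 15*I*sqrt(2))*(-2) = -150 - 30*I*sqrt(2)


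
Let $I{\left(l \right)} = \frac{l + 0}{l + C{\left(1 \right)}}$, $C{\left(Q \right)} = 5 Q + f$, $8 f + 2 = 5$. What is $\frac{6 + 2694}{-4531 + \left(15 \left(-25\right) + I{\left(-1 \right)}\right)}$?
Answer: $- \frac{47250}{85859} \approx -0.55032$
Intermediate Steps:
$f = \frac{3}{8}$ ($f = - \frac{1}{4} + \frac{1}{8} \cdot 5 = - \frac{1}{4} + \frac{5}{8} = \frac{3}{8} \approx 0.375$)
$C{\left(Q \right)} = \frac{3}{8} + 5 Q$ ($C{\left(Q \right)} = 5 Q + \frac{3}{8} = \frac{3}{8} + 5 Q$)
$I{\left(l \right)} = \frac{l}{\frac{43}{8} + l}$ ($I{\left(l \right)} = \frac{l + 0}{l + \left(\frac{3}{8} + 5 \cdot 1\right)} = \frac{l}{l + \left(\frac{3}{8} + 5\right)} = \frac{l}{l + \frac{43}{8}} = \frac{l}{\frac{43}{8} + l}$)
$\frac{6 + 2694}{-4531 + \left(15 \left(-25\right) + I{\left(-1 \right)}\right)} = \frac{6 + 2694}{-4531 + \left(15 \left(-25\right) + 8 \left(-1\right) \frac{1}{43 + 8 \left(-1\right)}\right)} = \frac{2700}{-4531 - \left(375 + \frac{8}{43 - 8}\right)} = \frac{2700}{-4531 - \left(375 + \frac{8}{35}\right)} = \frac{2700}{-4531 - \left(375 + 8 \cdot \frac{1}{35}\right)} = \frac{2700}{-4531 - \frac{13133}{35}} = \frac{2700}{- \frac{171718}{35}} = 2700 \left(- \frac{35}{171718}\right) = - \frac{47250}{85859}$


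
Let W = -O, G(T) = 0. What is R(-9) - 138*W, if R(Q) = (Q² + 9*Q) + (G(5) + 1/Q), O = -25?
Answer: -31051/9 ≈ -3450.1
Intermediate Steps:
R(Q) = 1/Q + Q² + 9*Q (R(Q) = (Q² + 9*Q) + (0 + 1/Q) = (Q² + 9*Q) + 1/Q = 1/Q + Q² + 9*Q)
W = 25 (W = -1*(-25) = 25)
R(-9) - 138*W = (1 + (-9)²*(9 - 9))/(-9) - 138*25 = -(1 + 81*0)/9 - 3450 = -(1 + 0)/9 - 3450 = -⅑*1 - 3450 = -⅑ - 3450 = -31051/9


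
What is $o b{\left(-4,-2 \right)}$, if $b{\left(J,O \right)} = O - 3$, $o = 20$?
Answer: $-100$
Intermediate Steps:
$b{\left(J,O \right)} = -3 + O$ ($b{\left(J,O \right)} = O - 3 = -3 + O$)
$o b{\left(-4,-2 \right)} = 20 \left(-3 - 2\right) = 20 \left(-5\right) = -100$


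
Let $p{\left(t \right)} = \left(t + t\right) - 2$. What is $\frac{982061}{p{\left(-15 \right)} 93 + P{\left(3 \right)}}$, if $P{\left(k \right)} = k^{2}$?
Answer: $- \frac{982061}{2967} \approx -330.99$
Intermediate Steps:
$p{\left(t \right)} = -2 + 2 t$ ($p{\left(t \right)} = 2 t - 2 = -2 + 2 t$)
$\frac{982061}{p{\left(-15 \right)} 93 + P{\left(3 \right)}} = \frac{982061}{\left(-2 + 2 \left(-15\right)\right) 93 + 3^{2}} = \frac{982061}{\left(-2 - 30\right) 93 + 9} = \frac{982061}{\left(-32\right) 93 + 9} = \frac{982061}{-2976 + 9} = \frac{982061}{-2967} = 982061 \left(- \frac{1}{2967}\right) = - \frac{982061}{2967}$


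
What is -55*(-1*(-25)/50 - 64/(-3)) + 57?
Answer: -6863/6 ≈ -1143.8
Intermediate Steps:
-55*(-1*(-25)/50 - 64/(-3)) + 57 = -55*(25*(1/50) - 64*(-1/3)) + 57 = -55*(1/2 + 64/3) + 57 = -55*131/6 + 57 = -7205/6 + 57 = -6863/6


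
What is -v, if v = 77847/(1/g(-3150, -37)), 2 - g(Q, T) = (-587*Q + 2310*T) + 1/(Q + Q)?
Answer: 41186776966093/300 ≈ 1.3729e+11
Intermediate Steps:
g(Q, T) = 2 - 2310*T + 587*Q - 1/(2*Q) (g(Q, T) = 2 - ((-587*Q + 2310*T) + 1/(Q + Q)) = 2 - ((-587*Q + 2310*T) + 1/(2*Q)) = 2 - (1/(2*Q) - 587*Q + 2310*T) = 2 + (-2310*T + 587*Q - 1/(2*Q)) = 2 - 2310*T + 587*Q - 1/(2*Q))
v = -41186776966093/300 (v = 77847/(1/(2 - 2310*(-37) + 587*(-3150) - ½/(-3150))) = 77847/(1/(2 + 85470 - 1849050 - ½*(-1/3150))) = 77847/(1/(2 + 85470 - 1849050 + 1/6300)) = 77847/(1/(-11110541399/6300)) = 77847/(-6300/11110541399) = 77847*(-11110541399/6300) = -41186776966093/300 ≈ -1.3729e+11)
-v = -1*(-41186776966093/300) = 41186776966093/300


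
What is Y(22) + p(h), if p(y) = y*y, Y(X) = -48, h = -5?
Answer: -23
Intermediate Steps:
p(y) = y²
Y(22) + p(h) = -48 + (-5)² = -48 + 25 = -23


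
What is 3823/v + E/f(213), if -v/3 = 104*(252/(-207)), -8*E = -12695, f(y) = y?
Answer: 3621313/206752 ≈ 17.515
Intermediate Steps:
E = 12695/8 (E = -1/8*(-12695) = 12695/8 ≈ 1586.9)
v = 8736/23 (v = -312*252/(-207) = -312*252*(-1/207) = -312*(-28)/23 = -3*(-2912/23) = 8736/23 ≈ 379.83)
3823/v + E/f(213) = 3823/(8736/23) + (12695/8)/213 = 3823*(23/8736) + (12695/8)*(1/213) = 87929/8736 + 12695/1704 = 3621313/206752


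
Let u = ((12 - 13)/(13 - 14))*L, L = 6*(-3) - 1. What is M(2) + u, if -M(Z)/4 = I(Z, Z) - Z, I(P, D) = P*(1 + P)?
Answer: -35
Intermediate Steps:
L = -19 (L = -18 - 1 = -19)
M(Z) = 4*Z - 4*Z*(1 + Z) (M(Z) = -4*(Z*(1 + Z) - Z) = -4*(-Z + Z*(1 + Z)) = 4*Z - 4*Z*(1 + Z))
u = -19 (u = ((12 - 13)/(13 - 14))*(-19) = -1/(-1)*(-19) = -1*(-1)*(-19) = 1*(-19) = -19)
M(2) + u = -4*2**2 - 19 = -4*4 - 19 = -16 - 19 = -35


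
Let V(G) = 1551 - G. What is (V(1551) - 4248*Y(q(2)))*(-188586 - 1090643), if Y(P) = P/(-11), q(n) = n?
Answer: -10868329584/11 ≈ -9.8803e+8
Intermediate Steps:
Y(P) = -P/11 (Y(P) = P*(-1/11) = -P/11)
(V(1551) - 4248*Y(q(2)))*(-188586 - 1090643) = ((1551 - 1*1551) - (-4248)*2/11)*(-188586 - 1090643) = ((1551 - 1551) - 4248*(-2/11))*(-1279229) = (0 + 8496/11)*(-1279229) = (8496/11)*(-1279229) = -10868329584/11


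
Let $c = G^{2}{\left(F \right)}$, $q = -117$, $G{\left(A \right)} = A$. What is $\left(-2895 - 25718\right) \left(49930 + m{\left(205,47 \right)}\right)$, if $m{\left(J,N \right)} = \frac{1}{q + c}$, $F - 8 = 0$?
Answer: $- \frac{75718267157}{53} \approx -1.4286 \cdot 10^{9}$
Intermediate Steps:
$F = 8$ ($F = 8 + 0 = 8$)
$c = 64$ ($c = 8^{2} = 64$)
$m{\left(J,N \right)} = - \frac{1}{53}$ ($m{\left(J,N \right)} = \frac{1}{-117 + 64} = \frac{1}{-53} = - \frac{1}{53}$)
$\left(-2895 - 25718\right) \left(49930 + m{\left(205,47 \right)}\right) = \left(-2895 - 25718\right) \left(49930 - \frac{1}{53}\right) = \left(-28613\right) \frac{2646289}{53} = - \frac{75718267157}{53}$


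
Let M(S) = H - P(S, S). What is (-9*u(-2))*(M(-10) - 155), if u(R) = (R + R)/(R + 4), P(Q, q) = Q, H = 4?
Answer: -2538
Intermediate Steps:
u(R) = 2*R/(4 + R) (u(R) = (2*R)/(4 + R) = 2*R/(4 + R))
M(S) = 4 - S
(-9*u(-2))*(M(-10) - 155) = (-18*(-2)/(4 - 2))*((4 - 1*(-10)) - 155) = (-18*(-2)/2)*((4 + 10) - 155) = (-18*(-2)/2)*(14 - 155) = -9*(-2)*(-141) = 18*(-141) = -2538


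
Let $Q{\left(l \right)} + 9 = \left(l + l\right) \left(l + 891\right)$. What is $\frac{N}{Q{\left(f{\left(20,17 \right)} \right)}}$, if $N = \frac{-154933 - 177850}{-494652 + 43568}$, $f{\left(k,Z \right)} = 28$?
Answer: $\frac{332783}{23210527220} \approx 1.4338 \cdot 10^{-5}$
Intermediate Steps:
$Q{\left(l \right)} = -9 + 2 l \left(891 + l\right)$ ($Q{\left(l \right)} = -9 + \left(l + l\right) \left(l + 891\right) = -9 + 2 l \left(891 + l\right)$)
$N = \frac{332783}{451084}$ ($N = - \frac{332783}{-451084} = \left(-332783\right) \left(- \frac{1}{451084}\right) = \frac{332783}{451084} \approx 0.73774$)
$\frac{N}{Q{\left(f{\left(20,17 \right)} \right)}} = \frac{332783}{451084 \left(-9 + 2 \cdot 28^{2} + 1782 \cdot 28\right)} = \frac{332783}{451084 \left(-9 + 2 \cdot 784 + 49896\right)} = \frac{332783}{451084 \left(-9 + 1568 + 49896\right)} = \frac{332783}{451084 \cdot 51455} = \frac{332783}{451084} \cdot \frac{1}{51455} = \frac{332783}{23210527220}$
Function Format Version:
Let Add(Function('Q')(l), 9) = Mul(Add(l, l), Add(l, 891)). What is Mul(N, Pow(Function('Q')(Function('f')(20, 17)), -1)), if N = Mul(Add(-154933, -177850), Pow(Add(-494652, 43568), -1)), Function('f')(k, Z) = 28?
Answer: Rational(332783, 23210527220) ≈ 1.4338e-5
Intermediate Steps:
Function('Q')(l) = Add(-9, Mul(2, l, Add(891, l))) (Function('Q')(l) = Add(-9, Mul(Add(l, l), Add(l, 891))) = Add(-9, Mul(Mul(2, l), Add(891, l))) = Add(-9, Mul(2, l, Add(891, l))))
N = Rational(332783, 451084) (N = Mul(-332783, Pow(-451084, -1)) = Mul(-332783, Rational(-1, 451084)) = Rational(332783, 451084) ≈ 0.73774)
Mul(N, Pow(Function('Q')(Function('f')(20, 17)), -1)) = Mul(Rational(332783, 451084), Pow(Add(-9, Mul(2, Pow(28, 2)), Mul(1782, 28)), -1)) = Mul(Rational(332783, 451084), Pow(Add(-9, Mul(2, 784), 49896), -1)) = Mul(Rational(332783, 451084), Pow(Add(-9, 1568, 49896), -1)) = Mul(Rational(332783, 451084), Pow(51455, -1)) = Mul(Rational(332783, 451084), Rational(1, 51455)) = Rational(332783, 23210527220)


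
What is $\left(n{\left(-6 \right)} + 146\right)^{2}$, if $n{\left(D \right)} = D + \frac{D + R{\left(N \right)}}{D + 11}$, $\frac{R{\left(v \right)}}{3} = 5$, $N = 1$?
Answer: $\frac{502681}{25} \approx 20107.0$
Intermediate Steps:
$R{\left(v \right)} = 15$ ($R{\left(v \right)} = 3 \cdot 5 = 15$)
$n{\left(D \right)} = D + \frac{15 + D}{11 + D}$ ($n{\left(D \right)} = D + \frac{D + 15}{D + 11} = D + \frac{15 + D}{11 + D}$)
$\left(n{\left(-6 \right)} + 146\right)^{2} = \left(\frac{15 + \left(-6\right)^{2} + 12 \left(-6\right)}{11 - 6} + 146\right)^{2} = \left(\frac{15 + 36 - 72}{5} + 146\right)^{2} = \left(\frac{1}{5} \left(-21\right) + 146\right)^{2} = \left(- \frac{21}{5} + 146\right)^{2} = \left(\frac{709}{5}\right)^{2} = \frac{502681}{25}$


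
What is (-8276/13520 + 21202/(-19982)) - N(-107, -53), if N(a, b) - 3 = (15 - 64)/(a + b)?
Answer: -1345227463/270156640 ≈ -4.9794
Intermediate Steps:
N(a, b) = 3 - 49/(a + b) (N(a, b) = 3 + (15 - 64)/(a + b) = 3 - 49/(a + b))
(-8276/13520 + 21202/(-19982)) - N(-107, -53) = (-8276/13520 + 21202/(-19982)) - (-49 + 3*(-107) + 3*(-53))/(-107 - 53) = (-8276*1/13520 + 21202*(-1/19982)) - (-49 - 321 - 159)/(-160) = (-2069/3380 - 10601/9991) - (-1)*(-529)/160 = -56502759/33769580 - 1*529/160 = -56502759/33769580 - 529/160 = -1345227463/270156640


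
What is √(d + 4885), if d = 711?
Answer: 2*√1399 ≈ 74.806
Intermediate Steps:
√(d + 4885) = √(711 + 4885) = √5596 = 2*√1399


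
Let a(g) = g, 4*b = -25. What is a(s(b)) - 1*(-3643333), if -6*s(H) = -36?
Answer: 3643339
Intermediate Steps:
b = -25/4 (b = (¼)*(-25) = -25/4 ≈ -6.2500)
s(H) = 6 (s(H) = -⅙*(-36) = 6)
a(s(b)) - 1*(-3643333) = 6 - 1*(-3643333) = 6 + 3643333 = 3643339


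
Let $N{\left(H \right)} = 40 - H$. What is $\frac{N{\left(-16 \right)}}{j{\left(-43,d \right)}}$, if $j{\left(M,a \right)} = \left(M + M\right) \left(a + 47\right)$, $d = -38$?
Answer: $- \frac{28}{387} \approx -0.072351$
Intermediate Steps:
$j{\left(M,a \right)} = 2 M \left(47 + a\right)$
$\frac{N{\left(-16 \right)}}{j{\left(-43,d \right)}} = \frac{40 - -16}{2 \left(-43\right) \left(47 - 38\right)} = \frac{40 + 16}{2 \left(-43\right) 9} = \frac{56}{-774} = 56 \left(- \frac{1}{774}\right) = - \frac{28}{387}$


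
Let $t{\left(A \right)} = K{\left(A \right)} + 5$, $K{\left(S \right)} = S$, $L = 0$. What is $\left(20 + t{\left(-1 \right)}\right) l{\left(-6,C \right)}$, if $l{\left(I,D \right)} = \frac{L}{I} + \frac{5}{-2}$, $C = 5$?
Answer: $-60$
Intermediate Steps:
$l{\left(I,D \right)} = - \frac{5}{2}$ ($l{\left(I,D \right)} = \frac{0}{I} + \frac{5}{-2} = 0 + 5 \left(- \frac{1}{2}\right) = 0 - \frac{5}{2} = - \frac{5}{2}$)
$t{\left(A \right)} = 5 + A$ ($t{\left(A \right)} = A + 5 = 5 + A$)
$\left(20 + t{\left(-1 \right)}\right) l{\left(-6,C \right)} = \left(20 + \left(5 - 1\right)\right) \left(- \frac{5}{2}\right) = \left(20 + 4\right) \left(- \frac{5}{2}\right) = 24 \left(- \frac{5}{2}\right) = -60$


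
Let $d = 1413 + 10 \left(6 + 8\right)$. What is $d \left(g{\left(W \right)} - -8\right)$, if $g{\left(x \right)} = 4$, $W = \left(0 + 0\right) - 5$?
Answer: $18636$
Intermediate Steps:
$W = -5$ ($W = 0 - 5 = -5$)
$d = 1553$ ($d = 1413 + 10 \cdot 14 = 1413 + 140 = 1553$)
$d \left(g{\left(W \right)} - -8\right) = 1553 \left(4 - -8\right) = 1553 \left(4 + 8\right) = 1553 \cdot 12 = 18636$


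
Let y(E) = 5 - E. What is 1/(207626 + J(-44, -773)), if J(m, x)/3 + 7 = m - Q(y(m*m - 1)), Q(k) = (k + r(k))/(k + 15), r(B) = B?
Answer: 383/79459843 ≈ 4.8200e-6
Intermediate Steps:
Q(k) = 2*k/(15 + k) (Q(k) = (k + k)/(k + 15) = (2*k)/(15 + k) = 2*k/(15 + k))
J(m, x) = -21 + 3*m - 6*(6 - m²)/(21 - m²) (J(m, x) = -21 + 3*(m - 2*(5 - (m*m - 1))/(15 + (5 - (m*m - 1)))) = -21 + 3*(m - 2*(5 - (m² - 1))/(15 + (5 - (m² - 1)))) = -21 + 3*(m - 2*(5 - (-1 + m²))/(15 + (5 - (-1 + m²)))) = -21 + 3*(m - 2*(5 + (1 - m²))/(15 + (5 + (1 - m²)))) = -21 + 3*(m - 2*(6 - m²)/(15 + (6 - m²))) = -21 + 3*(m - 2*(6 - m²)/(21 - m²)) = -21 + (3*m - 6*(6 - m²)/(21 - m²)) = -21 + 3*m - 6*(6 - m²)/(21 - m²))
1/(207626 + J(-44, -773)) = 1/(207626 + 3*(159 + (-44)³ - 21*(-44) - 9*(-44)²)/(-21 + (-44)²)) = 1/(207626 + 3*(159 - 85184 + 924 - 9*1936)/(-21 + 1936)) = 1/(207626 + 3*(159 - 85184 + 924 - 17424)/1915) = 1/(207626 + 3*(1/1915)*(-101525)) = 1/(207626 - 60915/383) = 1/(79459843/383) = 383/79459843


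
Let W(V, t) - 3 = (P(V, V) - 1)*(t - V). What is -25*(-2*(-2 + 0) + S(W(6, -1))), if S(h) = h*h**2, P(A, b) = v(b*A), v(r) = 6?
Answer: 819100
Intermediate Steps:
P(A, b) = 6
W(V, t) = 3 - 5*V + 5*t (W(V, t) = 3 + (6 - 1)*(t - V) = 3 + 5*(t - V) = 3 + (-5*V + 5*t) = 3 - 5*V + 5*t)
S(h) = h**3
-25*(-2*(-2 + 0) + S(W(6, -1))) = -25*(-2*(-2 + 0) + (3 - 5*6 + 5*(-1))**3) = -25*(-2*(-2) + (3 - 30 - 5)**3) = -25*(4 + (-32)**3) = -25*(4 - 32768) = -25*(-32764) = 819100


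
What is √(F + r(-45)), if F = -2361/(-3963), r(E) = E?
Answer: I*√77487218/1321 ≈ 6.6637*I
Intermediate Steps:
F = 787/1321 (F = -2361*(-1/3963) = 787/1321 ≈ 0.59576)
√(F + r(-45)) = √(787/1321 - 45) = √(-58658/1321) = I*√77487218/1321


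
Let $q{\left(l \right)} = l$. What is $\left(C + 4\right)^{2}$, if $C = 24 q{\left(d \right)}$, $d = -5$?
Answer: $13456$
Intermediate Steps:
$C = -120$ ($C = 24 \left(-5\right) = -120$)
$\left(C + 4\right)^{2} = \left(-120 + 4\right)^{2} = \left(-116\right)^{2} = 13456$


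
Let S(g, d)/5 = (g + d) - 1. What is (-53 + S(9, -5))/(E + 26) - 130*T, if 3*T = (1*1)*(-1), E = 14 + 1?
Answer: 5216/123 ≈ 42.406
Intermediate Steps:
S(g, d) = -5 + 5*d + 5*g (S(g, d) = 5*((g + d) - 1) = 5*((d + g) - 1) = 5*(-1 + d + g) = -5 + 5*d + 5*g)
E = 15
T = -1/3 (T = ((1*1)*(-1))/3 = (1*(-1))/3 = (1/3)*(-1) = -1/3 ≈ -0.33333)
(-53 + S(9, -5))/(E + 26) - 130*T = (-53 + (-5 + 5*(-5) + 5*9))/(15 + 26) - 130*(-1/3) = (-53 + (-5 - 25 + 45))/41 + 130/3 = (-53 + 15)*(1/41) + 130/3 = -38*1/41 + 130/3 = -38/41 + 130/3 = 5216/123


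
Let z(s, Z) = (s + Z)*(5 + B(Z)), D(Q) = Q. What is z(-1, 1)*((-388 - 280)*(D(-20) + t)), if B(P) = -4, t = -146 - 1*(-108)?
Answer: 0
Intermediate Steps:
t = -38 (t = -146 + 108 = -38)
z(s, Z) = Z + s (z(s, Z) = (s + Z)*(5 - 4) = (Z + s)*1 = Z + s)
z(-1, 1)*((-388 - 280)*(D(-20) + t)) = (1 - 1)*((-388 - 280)*(-20 - 38)) = 0*(-668*(-58)) = 0*38744 = 0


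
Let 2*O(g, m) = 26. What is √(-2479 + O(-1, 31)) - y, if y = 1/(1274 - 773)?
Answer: -1/501 + 3*I*√274 ≈ -0.001996 + 49.659*I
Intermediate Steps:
O(g, m) = 13 (O(g, m) = (½)*26 = 13)
y = 1/501 ≈ 0.0019960
√(-2479 + O(-1, 31)) - y = √(-2479 + 13) - 1*1/501 = √(-2466) - 1/501 = 3*I*√274 - 1/501 = -1/501 + 3*I*√274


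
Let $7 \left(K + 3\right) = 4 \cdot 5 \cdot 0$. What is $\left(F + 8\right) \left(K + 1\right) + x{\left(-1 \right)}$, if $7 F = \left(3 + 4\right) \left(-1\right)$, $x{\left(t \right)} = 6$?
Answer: $-8$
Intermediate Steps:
$K = -3$ ($K = -3 + \frac{4 \cdot 5 \cdot 0}{7} = -3 + \frac{20 \cdot 0}{7} = -3 + \frac{1}{7} \cdot 0 = -3 + 0 = -3$)
$F = -1$ ($F = \frac{\left(3 + 4\right) \left(-1\right)}{7} = \frac{7 \left(-1\right)}{7} = \frac{1}{7} \left(-7\right) = -1$)
$\left(F + 8\right) \left(K + 1\right) + x{\left(-1 \right)} = \left(-1 + 8\right) \left(-3 + 1\right) + 6 = 7 \left(-2\right) + 6 = -14 + 6 = -8$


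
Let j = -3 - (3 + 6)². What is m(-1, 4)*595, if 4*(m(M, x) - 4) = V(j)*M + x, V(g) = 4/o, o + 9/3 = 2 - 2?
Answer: 9520/3 ≈ 3173.3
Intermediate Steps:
j = -84 (j = -3 - 1*9² = -3 - 1*81 = -3 - 81 = -84)
o = -3 (o = -3 + (2 - 2) = -3 + 0 = -3)
V(g) = -4/3 (V(g) = 4/(-3) = 4*(-⅓) = -4/3)
m(M, x) = 4 - M/3 + x/4 (m(M, x) = 4 + (-4*M/3 + x)/4 = 4 + (x - 4*M/3)/4 = 4 + (-M/3 + x/4) = 4 - M/3 + x/4)
m(-1, 4)*595 = (4 - ⅓*(-1) + (¼)*4)*595 = (4 + ⅓ + 1)*595 = (16/3)*595 = 9520/3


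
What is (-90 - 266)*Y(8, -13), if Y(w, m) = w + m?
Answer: 1780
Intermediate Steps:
Y(w, m) = m + w
(-90 - 266)*Y(8, -13) = (-90 - 266)*(-13 + 8) = -356*(-5) = 1780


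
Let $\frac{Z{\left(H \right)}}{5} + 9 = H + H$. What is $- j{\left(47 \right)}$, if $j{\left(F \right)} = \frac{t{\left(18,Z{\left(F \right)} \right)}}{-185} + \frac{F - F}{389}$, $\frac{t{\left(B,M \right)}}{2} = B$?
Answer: $\frac{36}{185} \approx 0.19459$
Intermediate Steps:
$Z{\left(H \right)} = -45 + 10 H$ ($Z{\left(H \right)} = -45 + 5 \left(H + H\right) = -45 + 5 \cdot 2 H = -45 + 10 H$)
$t{\left(B,M \right)} = 2 B$
$j{\left(F \right)} = - \frac{36}{185}$ ($j{\left(F \right)} = \frac{2 \cdot 18}{-185} + \frac{F - F}{389} = 36 \left(- \frac{1}{185}\right) + 0 \cdot \frac{1}{389} = - \frac{36}{185} + 0 = - \frac{36}{185}$)
$- j{\left(47 \right)} = \left(-1\right) \left(- \frac{36}{185}\right) = \frac{36}{185}$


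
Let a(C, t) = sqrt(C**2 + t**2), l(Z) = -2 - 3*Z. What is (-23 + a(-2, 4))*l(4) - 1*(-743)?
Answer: 1065 - 28*sqrt(5) ≈ 1002.4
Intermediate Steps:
(-23 + a(-2, 4))*l(4) - 1*(-743) = (-23 + sqrt((-2)**2 + 4**2))*(-2 - 3*4) - 1*(-743) = (-23 + sqrt(4 + 16))*(-2 - 12) + 743 = (-23 + sqrt(20))*(-14) + 743 = (-23 + 2*sqrt(5))*(-14) + 743 = (322 - 28*sqrt(5)) + 743 = 1065 - 28*sqrt(5)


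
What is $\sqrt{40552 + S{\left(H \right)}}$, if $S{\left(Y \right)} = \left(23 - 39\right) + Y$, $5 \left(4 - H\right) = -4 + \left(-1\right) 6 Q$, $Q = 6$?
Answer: $2 \sqrt{10137} \approx 201.37$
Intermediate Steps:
$H = 12$ ($H = 4 - \frac{-4 + \left(-1\right) 6 \cdot 6}{5} = 4 - \frac{-4 - 36}{5} = 4 - -8 = 4 + 8 = 12$)
$S{\left(Y \right)} = -16 + Y$
$\sqrt{40552 + S{\left(H \right)}} = \sqrt{40552 + \left(-16 + 12\right)} = \sqrt{40552 - 4} = \sqrt{40548} = 2 \sqrt{10137}$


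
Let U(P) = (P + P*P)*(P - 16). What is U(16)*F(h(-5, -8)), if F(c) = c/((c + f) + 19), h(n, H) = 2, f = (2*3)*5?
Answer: 0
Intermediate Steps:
f = 30 (f = 6*5 = 30)
F(c) = c/(49 + c) (F(c) = c/((c + 30) + 19) = c/((30 + c) + 19) = c/(49 + c))
U(P) = (-16 + P)*(P + P**2) (U(P) = (P + P**2)*(-16 + P) = (-16 + P)*(P + P**2))
U(16)*F(h(-5, -8)) = (16*(-16 + 16**2 - 15*16))*(2/(49 + 2)) = (16*(-16 + 256 - 240))*(2/51) = (16*0)*(2*(1/51)) = 0*(2/51) = 0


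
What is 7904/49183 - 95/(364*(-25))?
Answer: 15319757/89513060 ≈ 0.17115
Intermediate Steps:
7904/49183 - 95/(364*(-25)) = 7904*(1/49183) - 95/(-9100) = 7904/49183 - 95*(-1/9100) = 7904/49183 + 19/1820 = 15319757/89513060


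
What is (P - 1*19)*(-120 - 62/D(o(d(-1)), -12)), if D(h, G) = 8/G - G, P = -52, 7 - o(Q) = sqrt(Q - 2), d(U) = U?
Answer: 151443/17 ≈ 8908.4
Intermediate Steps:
o(Q) = 7 - sqrt(-2 + Q) (o(Q) = 7 - sqrt(Q - 2) = 7 - sqrt(-2 + Q))
D(h, G) = -G + 8/G
(P - 1*19)*(-120 - 62/D(o(d(-1)), -12)) = (-52 - 1*19)*(-120 - 62/(-1*(-12) + 8/(-12))) = (-52 - 19)*(-120 - 62/(12 + 8*(-1/12))) = -71*(-120 - 62/(12 - 2/3)) = -71*(-120 - 62/34/3) = -71*(-120 - 62*3/34) = -71*(-120 - 93/17) = -71*(-2133/17) = 151443/17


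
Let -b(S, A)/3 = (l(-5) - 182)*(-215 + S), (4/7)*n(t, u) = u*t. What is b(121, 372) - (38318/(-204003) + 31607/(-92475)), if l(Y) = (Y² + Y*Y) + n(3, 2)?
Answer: -71818620303656/2096130825 ≈ -34263.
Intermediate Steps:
n(t, u) = 7*t*u/4 (n(t, u) = 7*(u*t)/4 = 7*(t*u)/4 = 7*t*u/4)
l(Y) = 21/2 + 2*Y² (l(Y) = (Y² + Y*Y) + (7/4)*3*2 = (Y² + Y²) + 21/2 = 2*Y² + 21/2 = 21/2 + 2*Y²)
b(S, A) = -156735/2 + 729*S/2 (b(S, A) = -3*((21/2 + 2*(-5)²) - 182)*(-215 + S) = -3*((21/2 + 2*25) - 182)*(-215 + S) = -3*((21/2 + 50) - 182)*(-215 + S) = -3*(121/2 - 182)*(-215 + S) = -(-729)*(-215 + S)/2 = -3*(52245/2 - 243*S/2) = -156735/2 + 729*S/2)
b(121, 372) - (38318/(-204003) + 31607/(-92475)) = (-156735/2 + (729/2)*121) - (38318/(-204003) + 31607/(-92475)) = (-156735/2 + 88209/2) - (38318*(-1/204003) + 31607*(-1/92475)) = -34263 - (-38318/204003 - 31607/92475) = -34263 - 1*(-1110153319/2096130825) = -34263 + 1110153319/2096130825 = -71818620303656/2096130825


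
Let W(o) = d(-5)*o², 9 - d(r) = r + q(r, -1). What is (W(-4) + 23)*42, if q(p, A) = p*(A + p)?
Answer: -9786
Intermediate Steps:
d(r) = 9 - r - r*(-1 + r) (d(r) = 9 - (r + r*(-1 + r)) = 9 + (-r - r*(-1 + r)) = 9 - r - r*(-1 + r))
W(o) = -16*o² (W(o) = (9 - 1*(-5)²)*o² = (9 - 1*25)*o² = (9 - 25)*o² = -16*o²)
(W(-4) + 23)*42 = (-16*(-4)² + 23)*42 = (-16*16 + 23)*42 = (-256 + 23)*42 = -233*42 = -9786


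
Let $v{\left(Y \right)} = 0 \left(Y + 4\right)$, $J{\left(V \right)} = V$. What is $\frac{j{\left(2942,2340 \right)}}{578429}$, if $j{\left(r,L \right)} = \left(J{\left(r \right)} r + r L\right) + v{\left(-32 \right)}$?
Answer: $\frac{15539644}{578429} \approx 26.865$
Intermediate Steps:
$v{\left(Y \right)} = 0$ ($v{\left(Y \right)} = 0 \left(4 + Y\right) = 0$)
$j{\left(r,L \right)} = r^{2} + L r$ ($j{\left(r,L \right)} = \left(r r + r L\right) + 0 = \left(r^{2} + L r\right) + 0 = r^{2} + L r$)
$\frac{j{\left(2942,2340 \right)}}{578429} = \frac{2942 \left(2340 + 2942\right)}{578429} = 2942 \cdot 5282 \cdot \frac{1}{578429} = 15539644 \cdot \frac{1}{578429} = \frac{15539644}{578429}$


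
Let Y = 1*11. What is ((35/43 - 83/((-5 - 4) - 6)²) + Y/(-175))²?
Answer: 26801329/183467025 ≈ 0.14608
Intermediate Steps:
Y = 11
((35/43 - 83/((-5 - 4) - 6)²) + Y/(-175))² = ((35/43 - 83/((-5 - 4) - 6)²) + 11/(-175))² = ((35*(1/43) - 83/(-9 - 6)²) + 11*(-1/175))² = ((35/43 - 83/((-15)²)) - 11/175)² = ((35/43 - 83/225) - 11/175)² = (4306/9675 - 11/175)² = (5177/13545)² = 26801329/183467025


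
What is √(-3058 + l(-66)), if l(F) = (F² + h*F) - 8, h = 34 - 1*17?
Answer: 2*√42 ≈ 12.961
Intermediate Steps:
h = 17 (h = 34 - 17 = 17)
l(F) = -8 + F² + 17*F (l(F) = (F² + 17*F) - 8 = -8 + F² + 17*F)
√(-3058 + l(-66)) = √(-3058 + (-8 + (-66)² + 17*(-66))) = √(-3058 + (-8 + 4356 - 1122)) = √(-3058 + 3226) = √168 = 2*√42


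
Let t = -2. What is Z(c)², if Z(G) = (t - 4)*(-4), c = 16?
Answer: 576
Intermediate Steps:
Z(G) = 24 (Z(G) = (-2 - 4)*(-4) = -6*(-4) = 24)
Z(c)² = 24² = 576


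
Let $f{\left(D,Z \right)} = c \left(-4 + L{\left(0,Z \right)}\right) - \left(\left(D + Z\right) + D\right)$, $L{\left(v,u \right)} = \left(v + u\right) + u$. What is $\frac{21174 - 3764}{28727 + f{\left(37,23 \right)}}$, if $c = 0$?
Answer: $\frac{1741}{2863} \approx 0.6081$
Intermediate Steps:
$L{\left(v,u \right)} = v + 2 u$ ($L{\left(v,u \right)} = \left(u + v\right) + u = v + 2 u$)
$f{\left(D,Z \right)} = - Z - 2 D$ ($f{\left(D,Z \right)} = 0 \left(-4 + \left(0 + 2 Z\right)\right) - \left(\left(D + Z\right) + D\right) = 0 \left(-4 + 2 Z\right) - \left(Z + 2 D\right) = 0 - \left(Z + 2 D\right) = - Z - 2 D$)
$\frac{21174 - 3764}{28727 + f{\left(37,23 \right)}} = \frac{21174 - 3764}{28727 - 97} = \frac{17410}{28727 - 97} = \frac{17410}{28630} = 17410 \cdot \frac{1}{28630} = \frac{1741}{2863}$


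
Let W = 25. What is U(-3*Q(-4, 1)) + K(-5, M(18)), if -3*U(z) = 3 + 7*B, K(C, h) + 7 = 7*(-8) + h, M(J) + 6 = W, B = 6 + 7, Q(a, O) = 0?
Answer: -226/3 ≈ -75.333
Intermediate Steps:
B = 13
M(J) = 19 (M(J) = -6 + 25 = 19)
K(C, h) = -63 + h (K(C, h) = -7 + (7*(-8) + h) = -7 + (-56 + h) = -63 + h)
U(z) = -94/3 (U(z) = -(3 + 7*13)/3 = -(3 + 91)/3 = -1/3*94 = -94/3)
U(-3*Q(-4, 1)) + K(-5, M(18)) = -94/3 + (-63 + 19) = -94/3 - 44 = -226/3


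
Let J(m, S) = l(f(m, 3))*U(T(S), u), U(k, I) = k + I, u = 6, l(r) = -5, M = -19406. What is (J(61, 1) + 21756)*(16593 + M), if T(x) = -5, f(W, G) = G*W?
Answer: -61185563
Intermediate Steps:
U(k, I) = I + k
J(m, S) = -5 (J(m, S) = -5*(6 - 5) = -5*1 = -5)
(J(61, 1) + 21756)*(16593 + M) = (-5 + 21756)*(16593 - 19406) = 21751*(-2813) = -61185563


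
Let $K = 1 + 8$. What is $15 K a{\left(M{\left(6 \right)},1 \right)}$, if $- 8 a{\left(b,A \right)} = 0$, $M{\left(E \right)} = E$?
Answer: $0$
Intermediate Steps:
$a{\left(b,A \right)} = 0$ ($a{\left(b,A \right)} = \left(- \frac{1}{8}\right) 0 = 0$)
$K = 9$
$15 K a{\left(M{\left(6 \right)},1 \right)} = 15 \cdot 9 \cdot 0 = 135 \cdot 0 = 0$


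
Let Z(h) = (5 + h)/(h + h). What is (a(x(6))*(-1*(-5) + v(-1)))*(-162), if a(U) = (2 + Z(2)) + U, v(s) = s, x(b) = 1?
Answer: -3078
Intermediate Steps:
Z(h) = (5 + h)/(2*h) (Z(h) = (5 + h)/((2*h)) = (5 + h)*(1/(2*h)) = (5 + h)/(2*h))
a(U) = 15/4 + U (a(U) = (2 + (1/2)*(5 + 2)/2) + U = (2 + (1/2)*(1/2)*7) + U = (2 + 7/4) + U = 15/4 + U)
(a(x(6))*(-1*(-5) + v(-1)))*(-162) = ((15/4 + 1)*(-1*(-5) - 1))*(-162) = (19*(5 - 1)/4)*(-162) = ((19/4)*4)*(-162) = 19*(-162) = -3078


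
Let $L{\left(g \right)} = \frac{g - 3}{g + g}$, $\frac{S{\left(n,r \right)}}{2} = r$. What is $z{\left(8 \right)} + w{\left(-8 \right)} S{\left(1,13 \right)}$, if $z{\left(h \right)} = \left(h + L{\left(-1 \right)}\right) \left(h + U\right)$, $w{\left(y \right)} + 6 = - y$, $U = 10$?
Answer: $232$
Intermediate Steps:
$S{\left(n,r \right)} = 2 r$
$L{\left(g \right)} = \frac{-3 + g}{2 g}$
$w{\left(y \right)} = -6 - y$
$z{\left(h \right)} = \left(2 + h\right) \left(10 + h\right)$ ($z{\left(h \right)} = \left(h + \frac{-3 - 1}{2 \left(-1\right)}\right) \left(h + 10\right) = \left(h + \frac{1}{2} \left(-1\right) \left(-4\right)\right) \left(10 + h\right) = \left(h + 2\right) \left(10 + h\right) = \left(2 + h\right) \left(10 + h\right)$)
$z{\left(8 \right)} + w{\left(-8 \right)} S{\left(1,13 \right)} = \left(20 + 8^{2} + 12 \cdot 8\right) + \left(-6 - -8\right) 2 \cdot 13 = \left(20 + 64 + 96\right) + \left(-6 + 8\right) 26 = 180 + 2 \cdot 26 = 180 + 52 = 232$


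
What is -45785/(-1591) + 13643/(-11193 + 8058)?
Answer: 121829962/4987785 ≈ 24.426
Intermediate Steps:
-45785/(-1591) + 13643/(-11193 + 8058) = -45785*(-1/1591) + 13643/(-3135) = 45785/1591 + 13643*(-1/3135) = 45785/1591 - 13643/3135 = 121829962/4987785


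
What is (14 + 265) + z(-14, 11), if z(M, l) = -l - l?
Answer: 257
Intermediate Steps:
z(M, l) = -2*l
(14 + 265) + z(-14, 11) = (14 + 265) - 2*11 = 279 - 22 = 257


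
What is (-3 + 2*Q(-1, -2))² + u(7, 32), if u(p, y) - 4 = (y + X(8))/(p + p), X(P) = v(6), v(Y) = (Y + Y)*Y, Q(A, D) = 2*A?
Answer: 423/7 ≈ 60.429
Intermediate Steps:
v(Y) = 2*Y² (v(Y) = (2*Y)*Y = 2*Y²)
X(P) = 72 (X(P) = 2*6² = 2*36 = 72)
u(p, y) = 4 + (72 + y)/(2*p) (u(p, y) = 4 + (y + 72)/(p + p) = 4 + (72 + y)/((2*p)) = 4 + (72 + y)*(1/(2*p)) = 4 + (72 + y)/(2*p))
(-3 + 2*Q(-1, -2))² + u(7, 32) = (-3 + 2*(2*(-1)))² + (½)*(72 + 32 + 8*7)/7 = (-3 + 2*(-2))² + (½)*(⅐)*(72 + 32 + 56) = (-3 - 4)² + (½)*(⅐)*160 = (-7)² + 80/7 = 49 + 80/7 = 423/7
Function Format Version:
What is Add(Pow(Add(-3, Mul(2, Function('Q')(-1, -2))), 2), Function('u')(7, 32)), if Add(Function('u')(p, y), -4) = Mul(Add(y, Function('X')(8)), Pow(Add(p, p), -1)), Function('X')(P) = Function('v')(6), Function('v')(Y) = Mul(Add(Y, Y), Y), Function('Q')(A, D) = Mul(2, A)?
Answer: Rational(423, 7) ≈ 60.429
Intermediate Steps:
Function('v')(Y) = Mul(2, Pow(Y, 2)) (Function('v')(Y) = Mul(Mul(2, Y), Y) = Mul(2, Pow(Y, 2)))
Function('X')(P) = 72 (Function('X')(P) = Mul(2, Pow(6, 2)) = Mul(2, 36) = 72)
Function('u')(p, y) = Add(4, Mul(Rational(1, 2), Pow(p, -1), Add(72, y))) (Function('u')(p, y) = Add(4, Mul(Add(y, 72), Pow(Add(p, p), -1))) = Add(4, Mul(Add(72, y), Pow(Mul(2, p), -1))) = Add(4, Mul(Add(72, y), Mul(Rational(1, 2), Pow(p, -1)))) = Add(4, Mul(Rational(1, 2), Pow(p, -1), Add(72, y))))
Add(Pow(Add(-3, Mul(2, Function('Q')(-1, -2))), 2), Function('u')(7, 32)) = Add(Pow(Add(-3, Mul(2, Mul(2, -1))), 2), Mul(Rational(1, 2), Pow(7, -1), Add(72, 32, Mul(8, 7)))) = Add(Pow(Add(-3, Mul(2, -2)), 2), Mul(Rational(1, 2), Rational(1, 7), Add(72, 32, 56))) = Add(Pow(Add(-3, -4), 2), Mul(Rational(1, 2), Rational(1, 7), 160)) = Add(Pow(-7, 2), Rational(80, 7)) = Add(49, Rational(80, 7)) = Rational(423, 7)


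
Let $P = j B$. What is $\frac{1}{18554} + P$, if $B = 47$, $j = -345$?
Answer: $- \frac{300853109}{18554} \approx -16215.0$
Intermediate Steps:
$P = -16215$ ($P = \left(-345\right) 47 = -16215$)
$\frac{1}{18554} + P = \frac{1}{18554} - 16215 = - \frac{300853109}{18554}$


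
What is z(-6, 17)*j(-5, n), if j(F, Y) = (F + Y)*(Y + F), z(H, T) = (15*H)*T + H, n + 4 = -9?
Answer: -497664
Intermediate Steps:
n = -13 (n = -4 - 9 = -13)
z(H, T) = H + 15*H*T (z(H, T) = 15*H*T + H = H + 15*H*T)
j(F, Y) = (F + Y)² (j(F, Y) = (F + Y)*(F + Y) = (F + Y)²)
z(-6, 17)*j(-5, n) = (-6*(1 + 15*17))*(-5 - 13)² = -6*(1 + 255)*(-18)² = -6*256*324 = -1536*324 = -497664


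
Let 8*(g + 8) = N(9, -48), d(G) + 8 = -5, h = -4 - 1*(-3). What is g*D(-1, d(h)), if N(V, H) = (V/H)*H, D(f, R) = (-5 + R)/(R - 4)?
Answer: -495/68 ≈ -7.2794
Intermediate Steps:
h = -1 (h = -4 + 3 = -1)
d(G) = -13 (d(G) = -8 - 5 = -13)
D(f, R) = (-5 + R)/(-4 + R)
N(V, H) = V
g = -55/8 (g = -8 + (1/8)*9 = -8 + 9/8 = -55/8 ≈ -6.8750)
g*D(-1, d(h)) = -55*(-5 - 13)/(8*(-4 - 13)) = -55*(-18)/(8*(-17)) = -(-55)*(-18)/136 = -55/8*18/17 = -495/68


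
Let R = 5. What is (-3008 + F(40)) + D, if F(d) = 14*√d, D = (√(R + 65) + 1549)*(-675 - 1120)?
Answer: -2783463 - 1795*√70 + 28*√10 ≈ -2.7984e+6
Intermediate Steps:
D = -2780455 - 1795*√70 (D = (√(5 + 65) + 1549)*(-675 - 1120) = (√70 + 1549)*(-1795) = (1549 + √70)*(-1795) = -2780455 - 1795*√70 ≈ -2.7955e+6)
(-3008 + F(40)) + D = (-3008 + 14*√40) + (-2780455 - 1795*√70) = (-3008 + 14*(2*√10)) + (-2780455 - 1795*√70) = (-3008 + 28*√10) + (-2780455 - 1795*√70) = -2783463 - 1795*√70 + 28*√10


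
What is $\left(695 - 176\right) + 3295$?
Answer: $3814$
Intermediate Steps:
$\left(695 - 176\right) + 3295 = 519 + 3295 = 3814$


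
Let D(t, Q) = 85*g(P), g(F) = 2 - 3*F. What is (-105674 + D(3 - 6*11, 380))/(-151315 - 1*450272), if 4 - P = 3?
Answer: 3917/22281 ≈ 0.17580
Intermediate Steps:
P = 1 (P = 4 - 1*3 = 4 - 3 = 1)
D(t, Q) = -85 (D(t, Q) = 85*(2 - 3*1) = 85*(2 - 3) = 85*(-1) = -85)
(-105674 + D(3 - 6*11, 380))/(-151315 - 1*450272) = (-105674 - 85)/(-151315 - 1*450272) = -105759/(-151315 - 450272) = -105759/(-601587) = -105759*(-1/601587) = 3917/22281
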